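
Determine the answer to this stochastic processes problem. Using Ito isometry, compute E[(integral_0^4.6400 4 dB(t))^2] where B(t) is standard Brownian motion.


By Ito isometry: E[(int f dB)^2] = int f^2 dt
= 4^2 * 4.6400
= 16 * 4.6400 = 74.2400

74.2400


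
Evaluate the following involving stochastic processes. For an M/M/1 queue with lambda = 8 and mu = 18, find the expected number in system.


rho = 8/18 = 0.4444
L = rho/(1-rho)
= 0.4444/0.5556
= 0.8000

0.8000


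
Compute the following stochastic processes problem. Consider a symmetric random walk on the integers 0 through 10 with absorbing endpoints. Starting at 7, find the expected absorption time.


For symmetric RW on 0,...,N with absorbing barriers, E(i) = i*(N-i)
E(7) = 7 * 3 = 21

21


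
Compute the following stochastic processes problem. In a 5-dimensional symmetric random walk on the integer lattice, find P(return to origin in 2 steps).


P(return in 2 steps) = P(reverse first step) = 1/(2d)
= 1/10
= 0.1000

0.1000


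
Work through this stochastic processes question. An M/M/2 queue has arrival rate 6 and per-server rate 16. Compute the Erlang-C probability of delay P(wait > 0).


a = lambda/mu = 0.3750
rho = a/c = 0.1875
Erlang-C formula applied:
C(c,a) = 0.0592

0.0592


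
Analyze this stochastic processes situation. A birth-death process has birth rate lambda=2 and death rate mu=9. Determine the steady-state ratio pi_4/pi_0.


For birth-death process, pi_n/pi_0 = (lambda/mu)^n
= (2/9)^4
= 0.0024

0.0024


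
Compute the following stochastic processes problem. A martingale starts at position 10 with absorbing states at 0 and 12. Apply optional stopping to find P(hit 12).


By optional stopping theorem: E(M at tau) = M(0) = 10
P(hit 12)*12 + P(hit 0)*0 = 10
P(hit 12) = (10 - 0)/(12 - 0) = 5/6 = 0.8333

0.8333


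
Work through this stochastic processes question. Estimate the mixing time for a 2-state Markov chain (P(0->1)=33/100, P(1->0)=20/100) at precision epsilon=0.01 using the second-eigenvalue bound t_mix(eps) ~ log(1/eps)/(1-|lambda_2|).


lambda_2 = |1 - p01 - p10| = |1 - 0.3300 - 0.2000| = 0.4700
t_mix ~ log(1/eps)/(1 - |lambda_2|)
= log(100)/(1 - 0.4700) = 4.6052/0.5300
= 8.6890

8.6890


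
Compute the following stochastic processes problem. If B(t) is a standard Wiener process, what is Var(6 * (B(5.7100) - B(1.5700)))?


Var(alpha*(B(t)-B(s))) = alpha^2 * (t-s)
= 6^2 * (5.7100 - 1.5700)
= 36 * 4.1400
= 149.0400

149.0400


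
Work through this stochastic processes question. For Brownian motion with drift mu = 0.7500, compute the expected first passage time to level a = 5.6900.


Expected first passage time = a/mu
= 5.6900/0.7500
= 7.5867

7.5867


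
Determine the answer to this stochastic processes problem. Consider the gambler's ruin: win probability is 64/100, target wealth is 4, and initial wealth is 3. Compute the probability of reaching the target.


Gambler's ruin formula:
r = q/p = 0.3600/0.6400 = 0.5625
P(win) = (1 - r^i)/(1 - r^N)
= (1 - 0.5625^3)/(1 - 0.5625^4)
= 0.9135

0.9135


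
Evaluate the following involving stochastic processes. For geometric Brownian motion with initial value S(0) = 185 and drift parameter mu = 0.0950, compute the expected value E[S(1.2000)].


E[S(t)] = S(0) * exp(mu * t)
= 185 * exp(0.0950 * 1.2000)
= 185 * 1.1208
= 207.3391

207.3391


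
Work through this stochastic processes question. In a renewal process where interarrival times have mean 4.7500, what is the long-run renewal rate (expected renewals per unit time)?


Long-run renewal rate = 1/E(X)
= 1/4.7500
= 0.2105

0.2105


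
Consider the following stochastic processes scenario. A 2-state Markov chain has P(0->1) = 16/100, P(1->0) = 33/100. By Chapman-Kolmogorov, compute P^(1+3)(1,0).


P^4 = P^1 * P^3
Computing via matrix multiplication of the transition matrix.
Entry (1,0) of P^4 = 0.6279

0.6279


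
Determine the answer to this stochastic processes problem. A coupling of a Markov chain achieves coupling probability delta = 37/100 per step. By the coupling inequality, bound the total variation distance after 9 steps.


TV distance bound <= (1-delta)^n
= (1 - 0.3700)^9
= 0.6300^9
= 0.0156

0.0156


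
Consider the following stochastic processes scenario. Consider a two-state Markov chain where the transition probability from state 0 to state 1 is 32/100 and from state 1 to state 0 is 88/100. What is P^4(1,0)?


Computing P^4 by matrix multiplication.
P = [[0.6800, 0.3200], [0.8800, 0.1200]]
After raising P to the power 4:
P^4(1,0) = 0.7322

0.7322


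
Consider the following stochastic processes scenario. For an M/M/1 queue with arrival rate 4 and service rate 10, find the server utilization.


rho = lambda/mu
= 4/10
= 0.4000

0.4000


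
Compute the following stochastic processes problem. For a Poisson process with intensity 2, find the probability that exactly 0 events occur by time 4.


P(N(t)=k) = (lambda*t)^k * exp(-lambda*t) / k!
lambda*t = 8
= 8^0 * exp(-8) / 0!
= 1 * 3.3546e-04 / 1
= 3.3546e-04

3.3546e-04


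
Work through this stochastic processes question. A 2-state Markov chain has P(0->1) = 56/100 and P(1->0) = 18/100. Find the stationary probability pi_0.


Stationary distribution: pi_0 = p10/(p01+p10), pi_1 = p01/(p01+p10)
p01 = 0.5600, p10 = 0.1800
pi_0 = 0.2432

0.2432


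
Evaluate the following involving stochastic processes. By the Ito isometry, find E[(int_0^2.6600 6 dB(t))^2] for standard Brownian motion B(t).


By Ito isometry: E[(int f dB)^2] = int f^2 dt
= 6^2 * 2.6600
= 36 * 2.6600 = 95.7600

95.7600


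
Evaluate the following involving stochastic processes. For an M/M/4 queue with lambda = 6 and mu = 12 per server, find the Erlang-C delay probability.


a = lambda/mu = 0.5000
rho = a/c = 0.1250
Erlang-C formula applied:
C(c,a) = 0.0018

0.0018


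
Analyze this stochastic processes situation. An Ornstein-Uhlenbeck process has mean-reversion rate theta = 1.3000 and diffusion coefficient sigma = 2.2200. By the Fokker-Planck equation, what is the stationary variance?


Stationary variance = sigma^2 / (2*theta)
= 2.2200^2 / (2*1.3000)
= 4.9284 / 2.6000
= 1.8955

1.8955


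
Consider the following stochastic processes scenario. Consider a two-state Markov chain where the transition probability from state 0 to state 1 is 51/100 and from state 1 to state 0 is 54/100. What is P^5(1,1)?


Computing P^5 by matrix multiplication.
P = [[0.4900, 0.5100], [0.5400, 0.4600]]
After raising P to the power 5:
P^5(1,1) = 0.4857

0.4857


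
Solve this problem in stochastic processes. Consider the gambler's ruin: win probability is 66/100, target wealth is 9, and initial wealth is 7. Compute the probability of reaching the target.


Gambler's ruin formula:
r = q/p = 0.3400/0.6600 = 0.5152
P(win) = (1 - r^i)/(1 - r^N)
= (1 - 0.5152^7)/(1 - 0.5152^9)
= 0.9929

0.9929


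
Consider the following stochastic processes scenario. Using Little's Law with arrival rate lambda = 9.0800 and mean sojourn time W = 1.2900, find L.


Little's Law: L = lambda * W
= 9.0800 * 1.2900
= 11.7132

11.7132


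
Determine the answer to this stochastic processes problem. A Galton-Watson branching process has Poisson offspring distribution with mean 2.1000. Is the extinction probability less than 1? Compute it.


Since mu = 2.1000 > 1, extinction prob q < 1.
Solve s = exp(mu*(s-1)) iteratively.
q = 0.1779

0.1779


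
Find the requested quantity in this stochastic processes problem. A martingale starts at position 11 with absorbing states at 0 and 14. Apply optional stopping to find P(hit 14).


By optional stopping theorem: E(M at tau) = M(0) = 11
P(hit 14)*14 + P(hit 0)*0 = 11
P(hit 14) = (11 - 0)/(14 - 0) = 11/14 = 0.7857

0.7857


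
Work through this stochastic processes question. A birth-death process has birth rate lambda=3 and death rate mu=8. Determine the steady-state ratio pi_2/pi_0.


For birth-death process, pi_n/pi_0 = (lambda/mu)^n
= (3/8)^2
= 0.1406

0.1406


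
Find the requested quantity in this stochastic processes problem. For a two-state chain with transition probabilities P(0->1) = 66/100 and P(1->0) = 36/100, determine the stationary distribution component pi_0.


Stationary distribution: pi_0 = p10/(p01+p10), pi_1 = p01/(p01+p10)
p01 = 0.6600, p10 = 0.3600
pi_0 = 0.3529

0.3529


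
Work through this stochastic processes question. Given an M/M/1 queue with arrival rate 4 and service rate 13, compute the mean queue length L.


rho = 4/13 = 0.3077
L = rho/(1-rho)
= 0.3077/0.6923
= 0.4444

0.4444


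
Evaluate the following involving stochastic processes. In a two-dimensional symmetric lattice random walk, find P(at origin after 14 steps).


P = C(14,7)^2 / 4^14
= 3432^2 / 268435456
= 11778624 / 268435456
= 0.0439

0.0439


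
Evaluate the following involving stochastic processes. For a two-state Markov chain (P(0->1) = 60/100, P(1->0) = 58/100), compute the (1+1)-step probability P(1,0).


P^2 = P^1 * P^1
Computing via matrix multiplication of the transition matrix.
Entry (1,0) of P^2 = 0.4756

0.4756


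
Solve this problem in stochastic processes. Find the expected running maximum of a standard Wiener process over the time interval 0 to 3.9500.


E(max B(s)) = sqrt(2t/pi)
= sqrt(2*3.9500/pi)
= sqrt(2.5146)
= 1.5858

1.5858


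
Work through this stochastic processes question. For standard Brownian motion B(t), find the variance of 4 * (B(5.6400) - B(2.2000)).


Var(alpha*(B(t)-B(s))) = alpha^2 * (t-s)
= 4^2 * (5.6400 - 2.2000)
= 16 * 3.4400
= 55.0400

55.0400


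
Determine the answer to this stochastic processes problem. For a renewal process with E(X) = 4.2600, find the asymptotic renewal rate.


Long-run renewal rate = 1/E(X)
= 1/4.2600
= 0.2347

0.2347


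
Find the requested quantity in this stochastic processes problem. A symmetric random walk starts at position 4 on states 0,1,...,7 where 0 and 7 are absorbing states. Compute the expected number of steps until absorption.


For symmetric RW on 0,...,N with absorbing barriers, E(i) = i*(N-i)
E(4) = 4 * 3 = 12

12


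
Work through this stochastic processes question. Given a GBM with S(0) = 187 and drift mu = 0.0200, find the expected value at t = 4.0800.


E[S(t)] = S(0) * exp(mu * t)
= 187 * exp(0.0200 * 4.0800)
= 187 * 1.0850
= 202.8991

202.8991


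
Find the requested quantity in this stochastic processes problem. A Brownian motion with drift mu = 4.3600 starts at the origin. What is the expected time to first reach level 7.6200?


Expected first passage time = a/mu
= 7.6200/4.3600
= 1.7477

1.7477


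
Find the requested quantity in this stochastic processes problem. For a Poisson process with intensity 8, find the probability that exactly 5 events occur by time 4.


P(N(t)=k) = (lambda*t)^k * exp(-lambda*t) / k!
lambda*t = 32
= 32^5 * exp(-32) / 5!
= 33554432 * 1.2664e-14 / 120
= 3.5412e-09

3.5412e-09


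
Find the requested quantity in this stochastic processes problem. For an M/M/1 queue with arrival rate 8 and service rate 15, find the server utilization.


rho = lambda/mu
= 8/15
= 0.5333

0.5333


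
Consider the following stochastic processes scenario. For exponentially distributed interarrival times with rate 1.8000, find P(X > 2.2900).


P(X > t) = exp(-lambda * t)
= exp(-1.8000 * 2.2900)
= exp(-4.1220) = 0.0162

0.0162


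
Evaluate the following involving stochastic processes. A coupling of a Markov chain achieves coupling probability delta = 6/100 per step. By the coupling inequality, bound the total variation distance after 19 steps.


TV distance bound <= (1-delta)^n
= (1 - 0.0600)^19
= 0.9400^19
= 0.3086

0.3086


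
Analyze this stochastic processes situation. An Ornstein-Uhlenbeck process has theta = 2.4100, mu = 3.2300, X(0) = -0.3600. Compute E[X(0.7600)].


E[X(t)] = mu + (X(0) - mu)*exp(-theta*t)
= 3.2300 + (-0.3600 - 3.2300)*exp(-2.4100*0.7600)
= 3.2300 + -3.5900 * 0.1602
= 2.6550

2.6550


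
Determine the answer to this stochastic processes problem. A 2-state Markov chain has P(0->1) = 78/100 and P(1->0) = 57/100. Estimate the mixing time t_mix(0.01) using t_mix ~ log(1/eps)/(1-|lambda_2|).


lambda_2 = |1 - p01 - p10| = |1 - 0.7800 - 0.5700| = 0.3500
t_mix ~ log(1/eps)/(1 - |lambda_2|)
= log(100)/(1 - 0.3500) = 4.6052/0.6500
= 7.0849

7.0849


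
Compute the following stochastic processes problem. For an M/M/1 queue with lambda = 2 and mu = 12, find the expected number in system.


rho = 2/12 = 0.1667
L = rho/(1-rho)
= 0.1667/0.8333
= 0.2000

0.2000


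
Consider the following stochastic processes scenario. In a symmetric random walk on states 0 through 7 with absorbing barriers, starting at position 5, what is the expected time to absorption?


For symmetric RW on 0,...,N with absorbing barriers, E(i) = i*(N-i)
E(5) = 5 * 2 = 10

10


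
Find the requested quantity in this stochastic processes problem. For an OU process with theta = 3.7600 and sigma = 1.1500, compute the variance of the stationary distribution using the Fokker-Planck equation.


Stationary variance = sigma^2 / (2*theta)
= 1.1500^2 / (2*3.7600)
= 1.3225 / 7.5200
= 0.1759

0.1759


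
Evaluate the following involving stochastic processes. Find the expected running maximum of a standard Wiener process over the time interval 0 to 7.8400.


E(max B(s)) = sqrt(2t/pi)
= sqrt(2*7.8400/pi)
= sqrt(4.9911)
= 2.2341

2.2341


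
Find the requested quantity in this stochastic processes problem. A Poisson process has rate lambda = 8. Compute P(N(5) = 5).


P(N(t)=k) = (lambda*t)^k * exp(-lambda*t) / k!
lambda*t = 40
= 40^5 * exp(-40) / 5!
= 102400000 * 4.2484e-18 / 120
= 3.6253e-12

3.6253e-12


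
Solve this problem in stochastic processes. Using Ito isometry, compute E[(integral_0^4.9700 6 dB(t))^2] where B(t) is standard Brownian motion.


By Ito isometry: E[(int f dB)^2] = int f^2 dt
= 6^2 * 4.9700
= 36 * 4.9700 = 178.9200

178.9200


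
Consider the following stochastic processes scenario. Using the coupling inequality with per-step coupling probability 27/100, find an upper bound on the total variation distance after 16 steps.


TV distance bound <= (1-delta)^n
= (1 - 0.2700)^16
= 0.7300^16
= 0.0065

0.0065


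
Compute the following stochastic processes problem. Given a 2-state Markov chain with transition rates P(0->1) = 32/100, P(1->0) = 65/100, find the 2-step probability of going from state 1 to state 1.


Computing P^2 by matrix multiplication.
P = [[0.6800, 0.3200], [0.6500, 0.3500]]
After raising P to the power 2:
P^2(1,1) = 0.3305

0.3305


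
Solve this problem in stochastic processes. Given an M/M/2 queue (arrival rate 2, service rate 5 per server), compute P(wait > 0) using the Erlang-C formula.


a = lambda/mu = 0.4000
rho = a/c = 0.2000
Erlang-C formula applied:
C(c,a) = 0.0667

0.0667


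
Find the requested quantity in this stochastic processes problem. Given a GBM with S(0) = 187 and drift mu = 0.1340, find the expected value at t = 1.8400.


E[S(t)] = S(0) * exp(mu * t)
= 187 * exp(0.1340 * 1.8400)
= 187 * 1.2796
= 239.2882

239.2882


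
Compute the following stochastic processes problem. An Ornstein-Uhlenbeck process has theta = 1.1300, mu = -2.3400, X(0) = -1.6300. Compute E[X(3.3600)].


E[X(t)] = mu + (X(0) - mu)*exp(-theta*t)
= -2.3400 + (-1.6300 - -2.3400)*exp(-1.1300*3.3600)
= -2.3400 + 0.7100 * 0.0224
= -2.3241

-2.3241


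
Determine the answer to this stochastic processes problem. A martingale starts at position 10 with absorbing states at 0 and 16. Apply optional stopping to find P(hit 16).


By optional stopping theorem: E(M at tau) = M(0) = 10
P(hit 16)*16 + P(hit 0)*0 = 10
P(hit 16) = (10 - 0)/(16 - 0) = 5/8 = 0.6250

0.6250


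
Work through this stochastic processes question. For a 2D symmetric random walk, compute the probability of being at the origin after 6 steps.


P = C(6,3)^2 / 4^6
= 20^2 / 4096
= 400 / 4096
= 0.0977

0.0977


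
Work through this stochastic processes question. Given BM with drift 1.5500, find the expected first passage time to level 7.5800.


Expected first passage time = a/mu
= 7.5800/1.5500
= 4.8903

4.8903


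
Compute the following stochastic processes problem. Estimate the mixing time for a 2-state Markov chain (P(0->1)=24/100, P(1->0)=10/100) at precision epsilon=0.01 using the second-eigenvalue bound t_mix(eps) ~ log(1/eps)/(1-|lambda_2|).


lambda_2 = |1 - p01 - p10| = |1 - 0.2400 - 0.1000| = 0.6600
t_mix ~ log(1/eps)/(1 - |lambda_2|)
= log(100)/(1 - 0.6600) = 4.6052/0.3400
= 13.5446

13.5446


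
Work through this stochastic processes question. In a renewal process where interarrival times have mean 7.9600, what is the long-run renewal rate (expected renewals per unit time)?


Long-run renewal rate = 1/E(X)
= 1/7.9600
= 0.1256

0.1256


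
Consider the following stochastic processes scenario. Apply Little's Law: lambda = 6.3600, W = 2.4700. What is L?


Little's Law: L = lambda * W
= 6.3600 * 2.4700
= 15.7092

15.7092


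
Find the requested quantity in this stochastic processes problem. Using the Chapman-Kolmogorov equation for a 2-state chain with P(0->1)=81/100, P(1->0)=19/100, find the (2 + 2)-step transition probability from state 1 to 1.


P^4 = P^2 * P^2
Computing via matrix multiplication of the transition matrix.
Entry (1,1) of P^4 = 0.8100

0.8100


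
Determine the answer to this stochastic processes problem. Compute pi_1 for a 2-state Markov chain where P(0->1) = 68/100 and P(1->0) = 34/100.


Stationary distribution: pi_0 = p10/(p01+p10), pi_1 = p01/(p01+p10)
p01 = 0.6800, p10 = 0.3400
pi_1 = 0.6667

0.6667


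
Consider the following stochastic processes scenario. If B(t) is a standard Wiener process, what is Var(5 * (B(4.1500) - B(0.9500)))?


Var(alpha*(B(t)-B(s))) = alpha^2 * (t-s)
= 5^2 * (4.1500 - 0.9500)
= 25 * 3.2000
= 80.0000

80.0000


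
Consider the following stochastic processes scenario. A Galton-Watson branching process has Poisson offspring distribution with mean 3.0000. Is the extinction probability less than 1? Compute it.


Since mu = 3.0000 > 1, extinction prob q < 1.
Solve s = exp(mu*(s-1)) iteratively.
q = 0.0595

0.0595


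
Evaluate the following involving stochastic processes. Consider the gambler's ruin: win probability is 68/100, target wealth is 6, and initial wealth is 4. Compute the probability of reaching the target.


Gambler's ruin formula:
r = q/p = 0.3200/0.6800 = 0.4706
P(win) = (1 - r^i)/(1 - r^N)
= (1 - 0.4706^4)/(1 - 0.4706^6)
= 0.9614

0.9614


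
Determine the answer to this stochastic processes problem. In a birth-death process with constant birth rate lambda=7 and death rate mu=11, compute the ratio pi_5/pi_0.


For birth-death process, pi_n/pi_0 = (lambda/mu)^n
= (7/11)^5
= 0.1044

0.1044


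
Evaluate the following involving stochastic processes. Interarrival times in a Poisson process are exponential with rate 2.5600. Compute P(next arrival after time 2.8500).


P(X > t) = exp(-lambda * t)
= exp(-2.5600 * 2.8500)
= exp(-7.2960) = 6.7825e-04

6.7825e-04


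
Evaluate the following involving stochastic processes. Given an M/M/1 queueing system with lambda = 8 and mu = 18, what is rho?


rho = lambda/mu
= 8/18
= 0.4444

0.4444


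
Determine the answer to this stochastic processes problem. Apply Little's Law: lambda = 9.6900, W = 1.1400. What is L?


Little's Law: L = lambda * W
= 9.6900 * 1.1400
= 11.0466

11.0466


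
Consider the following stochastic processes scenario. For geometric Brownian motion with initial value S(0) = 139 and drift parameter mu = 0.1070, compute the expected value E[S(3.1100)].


E[S(t)] = S(0) * exp(mu * t)
= 139 * exp(0.1070 * 3.1100)
= 139 * 1.3948
= 193.8809

193.8809


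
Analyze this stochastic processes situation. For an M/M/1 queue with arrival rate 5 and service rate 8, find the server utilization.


rho = lambda/mu
= 5/8
= 0.6250

0.6250


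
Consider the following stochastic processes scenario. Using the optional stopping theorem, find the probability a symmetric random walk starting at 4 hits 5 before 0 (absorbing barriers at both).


By optional stopping theorem: E(M at tau) = M(0) = 4
P(hit 5)*5 + P(hit 0)*0 = 4
P(hit 5) = (4 - 0)/(5 - 0) = 4/5 = 0.8000

0.8000


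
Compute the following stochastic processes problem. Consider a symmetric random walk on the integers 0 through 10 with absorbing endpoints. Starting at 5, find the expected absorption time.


For symmetric RW on 0,...,N with absorbing barriers, E(i) = i*(N-i)
E(5) = 5 * 5 = 25

25


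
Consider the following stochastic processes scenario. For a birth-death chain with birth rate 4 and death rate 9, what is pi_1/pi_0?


For birth-death process, pi_n/pi_0 = (lambda/mu)^n
= (4/9)^1
= 0.4444

0.4444


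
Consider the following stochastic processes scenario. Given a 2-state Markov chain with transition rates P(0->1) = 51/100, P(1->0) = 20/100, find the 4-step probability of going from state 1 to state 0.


Computing P^4 by matrix multiplication.
P = [[0.4900, 0.5100], [0.2000, 0.8000]]
After raising P to the power 4:
P^4(1,0) = 0.2797

0.2797


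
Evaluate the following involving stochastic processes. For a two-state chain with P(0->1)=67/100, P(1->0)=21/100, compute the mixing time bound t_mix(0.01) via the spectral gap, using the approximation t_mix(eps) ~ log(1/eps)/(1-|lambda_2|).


lambda_2 = |1 - p01 - p10| = |1 - 0.6700 - 0.2100| = 0.1200
t_mix ~ log(1/eps)/(1 - |lambda_2|)
= log(100)/(1 - 0.1200) = 4.6052/0.8800
= 5.2331

5.2331


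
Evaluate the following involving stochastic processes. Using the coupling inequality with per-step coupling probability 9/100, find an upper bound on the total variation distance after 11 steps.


TV distance bound <= (1-delta)^n
= (1 - 0.0900)^11
= 0.9100^11
= 0.3544

0.3544


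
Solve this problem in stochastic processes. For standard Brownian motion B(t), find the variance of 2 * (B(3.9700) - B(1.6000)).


Var(alpha*(B(t)-B(s))) = alpha^2 * (t-s)
= 2^2 * (3.9700 - 1.6000)
= 4 * 2.3700
= 9.4800

9.4800


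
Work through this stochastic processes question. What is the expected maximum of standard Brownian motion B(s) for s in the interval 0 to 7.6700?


E(max B(s)) = sqrt(2t/pi)
= sqrt(2*7.6700/pi)
= sqrt(4.8829)
= 2.2097

2.2097


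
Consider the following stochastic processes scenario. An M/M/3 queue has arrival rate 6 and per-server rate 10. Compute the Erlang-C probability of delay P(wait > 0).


a = lambda/mu = 0.6000
rho = a/c = 0.2000
Erlang-C formula applied:
C(c,a) = 0.0247

0.0247


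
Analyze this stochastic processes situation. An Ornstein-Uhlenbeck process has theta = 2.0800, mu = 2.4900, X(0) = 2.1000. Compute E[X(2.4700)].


E[X(t)] = mu + (X(0) - mu)*exp(-theta*t)
= 2.4900 + (2.1000 - 2.4900)*exp(-2.0800*2.4700)
= 2.4900 + -0.3900 * 0.0059
= 2.4877

2.4877


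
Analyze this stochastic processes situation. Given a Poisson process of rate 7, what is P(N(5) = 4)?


P(N(t)=k) = (lambda*t)^k * exp(-lambda*t) / k!
lambda*t = 35
= 35^4 * exp(-35) / 4!
= 1500625 * 6.3051e-16 / 24
= 3.9423e-11

3.9423e-11


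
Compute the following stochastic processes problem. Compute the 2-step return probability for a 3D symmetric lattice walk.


P(return in 2 steps) = P(reverse first step) = 1/(2d)
= 1/6
= 0.1667

0.1667


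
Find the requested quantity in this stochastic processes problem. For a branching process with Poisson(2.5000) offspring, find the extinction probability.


Since mu = 2.5000 > 1, extinction prob q < 1.
Solve s = exp(mu*(s-1)) iteratively.
q = 0.1074

0.1074


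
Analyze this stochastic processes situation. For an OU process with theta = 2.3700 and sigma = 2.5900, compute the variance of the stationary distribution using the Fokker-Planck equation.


Stationary variance = sigma^2 / (2*theta)
= 2.5900^2 / (2*2.3700)
= 6.7081 / 4.7400
= 1.4152

1.4152


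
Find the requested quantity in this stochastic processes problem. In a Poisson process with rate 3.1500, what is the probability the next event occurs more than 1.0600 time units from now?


P(X > t) = exp(-lambda * t)
= exp(-3.1500 * 1.0600)
= exp(-3.3390) = 0.0355

0.0355


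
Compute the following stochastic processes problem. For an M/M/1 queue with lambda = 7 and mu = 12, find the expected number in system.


rho = 7/12 = 0.5833
L = rho/(1-rho)
= 0.5833/0.4167
= 1.4000

1.4000


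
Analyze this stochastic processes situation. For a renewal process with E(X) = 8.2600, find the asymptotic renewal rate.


Long-run renewal rate = 1/E(X)
= 1/8.2600
= 0.1211

0.1211


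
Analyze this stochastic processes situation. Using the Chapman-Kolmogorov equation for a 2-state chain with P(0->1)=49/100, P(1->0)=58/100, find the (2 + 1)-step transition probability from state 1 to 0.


P^3 = P^2 * P^1
Computing via matrix multiplication of the transition matrix.
Entry (1,0) of P^3 = 0.5422

0.5422


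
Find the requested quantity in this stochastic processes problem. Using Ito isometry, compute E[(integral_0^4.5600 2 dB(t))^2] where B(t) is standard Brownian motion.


By Ito isometry: E[(int f dB)^2] = int f^2 dt
= 2^2 * 4.5600
= 4 * 4.5600 = 18.2400

18.2400


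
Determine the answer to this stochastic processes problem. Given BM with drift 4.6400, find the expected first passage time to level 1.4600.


Expected first passage time = a/mu
= 1.4600/4.6400
= 0.3147

0.3147


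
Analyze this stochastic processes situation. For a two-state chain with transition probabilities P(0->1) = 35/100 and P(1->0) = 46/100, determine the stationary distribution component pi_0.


Stationary distribution: pi_0 = p10/(p01+p10), pi_1 = p01/(p01+p10)
p01 = 0.3500, p10 = 0.4600
pi_0 = 0.5679

0.5679


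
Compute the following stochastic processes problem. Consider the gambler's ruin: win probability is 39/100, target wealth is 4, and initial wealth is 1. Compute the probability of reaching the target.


Gambler's ruin formula:
r = q/p = 0.6100/0.3900 = 1.5641
P(win) = (1 - r^i)/(1 - r^N)
= (1 - 1.5641^1)/(1 - 1.5641^4)
= 0.1132

0.1132


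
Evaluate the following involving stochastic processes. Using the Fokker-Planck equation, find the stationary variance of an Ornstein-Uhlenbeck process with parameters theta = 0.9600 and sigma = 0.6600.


Stationary variance = sigma^2 / (2*theta)
= 0.6600^2 / (2*0.9600)
= 0.4356 / 1.9200
= 0.2269

0.2269


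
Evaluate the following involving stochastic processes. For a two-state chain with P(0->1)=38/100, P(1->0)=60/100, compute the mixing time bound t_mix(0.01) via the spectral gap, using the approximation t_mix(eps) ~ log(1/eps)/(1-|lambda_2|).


lambda_2 = |1 - p01 - p10| = |1 - 0.3800 - 0.6000| = 0.0200
t_mix ~ log(1/eps)/(1 - |lambda_2|)
= log(100)/(1 - 0.0200) = 4.6052/0.9800
= 4.6992

4.6992


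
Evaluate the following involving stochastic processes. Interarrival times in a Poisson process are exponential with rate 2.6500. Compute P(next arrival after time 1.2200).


P(X > t) = exp(-lambda * t)
= exp(-2.6500 * 1.2200)
= exp(-3.2330) = 0.0394

0.0394


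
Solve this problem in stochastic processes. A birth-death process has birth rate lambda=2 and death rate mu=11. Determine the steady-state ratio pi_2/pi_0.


For birth-death process, pi_n/pi_0 = (lambda/mu)^n
= (2/11)^2
= 0.0331

0.0331


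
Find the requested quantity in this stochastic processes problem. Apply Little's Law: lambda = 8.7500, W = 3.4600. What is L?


Little's Law: L = lambda * W
= 8.7500 * 3.4600
= 30.2750

30.2750


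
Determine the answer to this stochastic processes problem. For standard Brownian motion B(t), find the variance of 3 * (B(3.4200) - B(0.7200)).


Var(alpha*(B(t)-B(s))) = alpha^2 * (t-s)
= 3^2 * (3.4200 - 0.7200)
= 9 * 2.7000
= 24.3000

24.3000


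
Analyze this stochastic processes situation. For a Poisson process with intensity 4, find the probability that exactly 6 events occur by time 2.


P(N(t)=k) = (lambda*t)^k * exp(-lambda*t) / k!
lambda*t = 8
= 8^6 * exp(-8) / 6!
= 262144 * 3.3546e-04 / 720
= 0.1221

0.1221


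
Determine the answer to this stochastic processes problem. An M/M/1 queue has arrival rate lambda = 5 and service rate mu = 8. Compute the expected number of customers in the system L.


rho = 5/8 = 0.6250
L = rho/(1-rho)
= 0.6250/0.3750
= 1.6667

1.6667


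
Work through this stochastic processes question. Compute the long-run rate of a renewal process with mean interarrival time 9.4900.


Long-run renewal rate = 1/E(X)
= 1/9.4900
= 0.1054

0.1054


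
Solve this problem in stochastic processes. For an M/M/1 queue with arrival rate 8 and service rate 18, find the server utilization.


rho = lambda/mu
= 8/18
= 0.4444

0.4444


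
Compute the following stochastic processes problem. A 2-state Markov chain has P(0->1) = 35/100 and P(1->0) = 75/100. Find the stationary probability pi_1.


Stationary distribution: pi_0 = p10/(p01+p10), pi_1 = p01/(p01+p10)
p01 = 0.3500, p10 = 0.7500
pi_1 = 0.3182

0.3182


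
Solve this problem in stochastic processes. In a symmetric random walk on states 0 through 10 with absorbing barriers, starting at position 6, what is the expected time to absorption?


For symmetric RW on 0,...,N with absorbing barriers, E(i) = i*(N-i)
E(6) = 6 * 4 = 24

24


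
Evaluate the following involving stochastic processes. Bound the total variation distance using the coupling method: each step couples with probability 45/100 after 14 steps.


TV distance bound <= (1-delta)^n
= (1 - 0.4500)^14
= 0.5500^14
= 2.3178e-04

2.3178e-04


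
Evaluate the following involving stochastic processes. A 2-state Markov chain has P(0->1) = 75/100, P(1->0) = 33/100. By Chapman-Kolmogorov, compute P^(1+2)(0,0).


P^3 = P^1 * P^2
Computing via matrix multiplication of the transition matrix.
Entry (0,0) of P^3 = 0.3052

0.3052


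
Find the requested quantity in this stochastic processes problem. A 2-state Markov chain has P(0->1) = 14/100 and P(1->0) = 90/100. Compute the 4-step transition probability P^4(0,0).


Computing P^4 by matrix multiplication.
P = [[0.8600, 0.1400], [0.9000, 0.1000]]
After raising P to the power 4:
P^4(0,0) = 0.8654

0.8654


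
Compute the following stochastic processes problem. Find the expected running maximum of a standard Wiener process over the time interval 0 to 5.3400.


E(max B(s)) = sqrt(2t/pi)
= sqrt(2*5.3400/pi)
= sqrt(3.3995)
= 1.8438

1.8438


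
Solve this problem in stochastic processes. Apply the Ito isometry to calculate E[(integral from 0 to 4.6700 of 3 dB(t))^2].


By Ito isometry: E[(int f dB)^2] = int f^2 dt
= 3^2 * 4.6700
= 9 * 4.6700 = 42.0300

42.0300


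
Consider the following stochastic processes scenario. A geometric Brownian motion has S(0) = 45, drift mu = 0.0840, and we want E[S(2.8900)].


E[S(t)] = S(0) * exp(mu * t)
= 45 * exp(0.0840 * 2.8900)
= 45 * 1.2748
= 57.3643

57.3643


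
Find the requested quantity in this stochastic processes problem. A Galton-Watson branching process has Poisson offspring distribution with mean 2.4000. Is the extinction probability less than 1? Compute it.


Since mu = 2.4000 > 1, extinction prob q < 1.
Solve s = exp(mu*(s-1)) iteratively.
q = 0.1214

0.1214


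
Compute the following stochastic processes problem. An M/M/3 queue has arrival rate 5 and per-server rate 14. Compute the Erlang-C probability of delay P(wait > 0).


a = lambda/mu = 0.3571
rho = a/c = 0.1190
Erlang-C formula applied:
C(c,a) = 0.0060

0.0060


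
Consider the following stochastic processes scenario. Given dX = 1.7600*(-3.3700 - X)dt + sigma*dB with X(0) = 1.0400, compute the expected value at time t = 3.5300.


E[X(t)] = mu + (X(0) - mu)*exp(-theta*t)
= -3.3700 + (1.0400 - -3.3700)*exp(-1.7600*3.5300)
= -3.3700 + 4.4100 * 0.0020
= -3.3612

-3.3612


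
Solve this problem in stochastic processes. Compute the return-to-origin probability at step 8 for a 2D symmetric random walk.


P = C(8,4)^2 / 4^8
= 70^2 / 65536
= 4900 / 65536
= 0.0748

0.0748


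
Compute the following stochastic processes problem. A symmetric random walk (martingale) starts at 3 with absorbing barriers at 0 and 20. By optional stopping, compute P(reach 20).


By optional stopping theorem: E(M at tau) = M(0) = 3
P(hit 20)*20 + P(hit 0)*0 = 3
P(hit 20) = (3 - 0)/(20 - 0) = 3/20 = 0.1500

0.1500


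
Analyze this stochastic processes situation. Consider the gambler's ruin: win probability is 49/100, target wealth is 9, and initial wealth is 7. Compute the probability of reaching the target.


Gambler's ruin formula:
r = q/p = 0.5100/0.4900 = 1.0408
P(win) = (1 - r^i)/(1 - r^N)
= (1 - 1.0408^7)/(1 - 1.0408^9)
= 0.7457

0.7457


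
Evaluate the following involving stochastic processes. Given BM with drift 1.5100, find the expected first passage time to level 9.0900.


Expected first passage time = a/mu
= 9.0900/1.5100
= 6.0199

6.0199


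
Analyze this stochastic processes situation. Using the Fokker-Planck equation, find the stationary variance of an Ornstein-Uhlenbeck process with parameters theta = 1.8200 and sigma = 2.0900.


Stationary variance = sigma^2 / (2*theta)
= 2.0900^2 / (2*1.8200)
= 4.3681 / 3.6400
= 1.2000

1.2000


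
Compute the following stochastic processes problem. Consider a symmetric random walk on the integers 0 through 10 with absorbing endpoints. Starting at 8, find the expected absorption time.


For symmetric RW on 0,...,N with absorbing barriers, E(i) = i*(N-i)
E(8) = 8 * 2 = 16

16


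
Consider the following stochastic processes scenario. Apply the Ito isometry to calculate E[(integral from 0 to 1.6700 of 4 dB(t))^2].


By Ito isometry: E[(int f dB)^2] = int f^2 dt
= 4^2 * 1.6700
= 16 * 1.6700 = 26.7200

26.7200


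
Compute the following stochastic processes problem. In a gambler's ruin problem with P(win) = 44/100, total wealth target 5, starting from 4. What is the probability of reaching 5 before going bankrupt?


Gambler's ruin formula:
r = q/p = 0.5600/0.4400 = 1.2727
P(win) = (1 - r^i)/(1 - r^N)
= (1 - 1.2727^4)/(1 - 1.2727^5)
= 0.6941

0.6941


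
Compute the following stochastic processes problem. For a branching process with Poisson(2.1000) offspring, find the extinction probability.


Since mu = 2.1000 > 1, extinction prob q < 1.
Solve s = exp(mu*(s-1)) iteratively.
q = 0.1779

0.1779


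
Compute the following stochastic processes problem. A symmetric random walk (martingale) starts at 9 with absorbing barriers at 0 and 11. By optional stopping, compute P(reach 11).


By optional stopping theorem: E(M at tau) = M(0) = 9
P(hit 11)*11 + P(hit 0)*0 = 9
P(hit 11) = (9 - 0)/(11 - 0) = 9/11 = 0.8182

0.8182


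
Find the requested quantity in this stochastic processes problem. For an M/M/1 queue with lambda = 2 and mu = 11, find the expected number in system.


rho = 2/11 = 0.1818
L = rho/(1-rho)
= 0.1818/0.8182
= 0.2222

0.2222


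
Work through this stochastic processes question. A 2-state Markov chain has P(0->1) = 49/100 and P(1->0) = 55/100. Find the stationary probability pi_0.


Stationary distribution: pi_0 = p10/(p01+p10), pi_1 = p01/(p01+p10)
p01 = 0.4900, p10 = 0.5500
pi_0 = 0.5288

0.5288


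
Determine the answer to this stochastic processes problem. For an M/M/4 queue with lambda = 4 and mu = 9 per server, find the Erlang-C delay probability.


a = lambda/mu = 0.4444
rho = a/c = 0.1111
Erlang-C formula applied:
C(c,a) = 0.0012

0.0012


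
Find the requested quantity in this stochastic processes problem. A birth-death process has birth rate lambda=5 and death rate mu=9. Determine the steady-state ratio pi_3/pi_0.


For birth-death process, pi_n/pi_0 = (lambda/mu)^n
= (5/9)^3
= 0.1715

0.1715


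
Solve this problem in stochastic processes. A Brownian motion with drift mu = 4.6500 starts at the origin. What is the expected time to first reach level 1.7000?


Expected first passage time = a/mu
= 1.7000/4.6500
= 0.3656

0.3656


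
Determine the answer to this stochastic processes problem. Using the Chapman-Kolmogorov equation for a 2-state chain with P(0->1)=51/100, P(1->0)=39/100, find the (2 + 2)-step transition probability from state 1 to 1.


P^4 = P^2 * P^2
Computing via matrix multiplication of the transition matrix.
Entry (1,1) of P^4 = 0.5667

0.5667


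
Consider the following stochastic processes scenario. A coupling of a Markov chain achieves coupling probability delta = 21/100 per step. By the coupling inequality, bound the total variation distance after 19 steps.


TV distance bound <= (1-delta)^n
= (1 - 0.2100)^19
= 0.7900^19
= 0.0113

0.0113


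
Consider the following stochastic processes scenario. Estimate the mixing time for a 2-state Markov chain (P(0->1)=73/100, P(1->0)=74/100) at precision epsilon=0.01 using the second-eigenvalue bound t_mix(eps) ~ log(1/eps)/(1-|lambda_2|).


lambda_2 = |1 - p01 - p10| = |1 - 0.7300 - 0.7400| = 0.4700
t_mix ~ log(1/eps)/(1 - |lambda_2|)
= log(100)/(1 - 0.4700) = 4.6052/0.5300
= 8.6890

8.6890


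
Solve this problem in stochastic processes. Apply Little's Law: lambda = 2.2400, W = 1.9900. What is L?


Little's Law: L = lambda * W
= 2.2400 * 1.9900
= 4.4576

4.4576


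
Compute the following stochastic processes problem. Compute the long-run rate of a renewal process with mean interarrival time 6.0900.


Long-run renewal rate = 1/E(X)
= 1/6.0900
= 0.1642

0.1642


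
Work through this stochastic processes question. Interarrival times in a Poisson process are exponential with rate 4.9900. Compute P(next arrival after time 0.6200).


P(X > t) = exp(-lambda * t)
= exp(-4.9900 * 0.6200)
= exp(-3.0938) = 0.0453

0.0453


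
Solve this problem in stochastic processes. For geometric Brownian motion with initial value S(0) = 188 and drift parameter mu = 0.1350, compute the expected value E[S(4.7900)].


E[S(t)] = S(0) * exp(mu * t)
= 188 * exp(0.1350 * 4.7900)
= 188 * 1.9091
= 358.9173

358.9173


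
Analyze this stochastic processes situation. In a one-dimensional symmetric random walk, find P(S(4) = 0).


P(S(4) = 0) = C(4,2) / 4^2
= 6 / 16
= 0.3750

0.3750


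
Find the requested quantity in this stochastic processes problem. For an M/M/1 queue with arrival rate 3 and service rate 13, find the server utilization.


rho = lambda/mu
= 3/13
= 0.2308

0.2308


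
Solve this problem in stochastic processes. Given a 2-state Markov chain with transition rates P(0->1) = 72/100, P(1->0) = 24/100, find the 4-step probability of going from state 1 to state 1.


Computing P^4 by matrix multiplication.
P = [[0.2800, 0.7200], [0.2400, 0.7600]]
After raising P to the power 4:
P^4(1,1) = 0.7500

0.7500


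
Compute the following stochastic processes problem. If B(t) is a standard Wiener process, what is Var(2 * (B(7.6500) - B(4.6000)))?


Var(alpha*(B(t)-B(s))) = alpha^2 * (t-s)
= 2^2 * (7.6500 - 4.6000)
= 4 * 3.0500
= 12.2000

12.2000


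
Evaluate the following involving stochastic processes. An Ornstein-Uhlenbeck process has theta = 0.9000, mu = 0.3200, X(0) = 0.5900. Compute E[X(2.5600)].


E[X(t)] = mu + (X(0) - mu)*exp(-theta*t)
= 0.3200 + (0.5900 - 0.3200)*exp(-0.9000*2.5600)
= 0.3200 + 0.2700 * 0.0999
= 0.3470

0.3470


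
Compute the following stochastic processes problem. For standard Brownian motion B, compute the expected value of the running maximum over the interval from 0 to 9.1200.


E(max B(s)) = sqrt(2t/pi)
= sqrt(2*9.1200/pi)
= sqrt(5.8060)
= 2.4096

2.4096


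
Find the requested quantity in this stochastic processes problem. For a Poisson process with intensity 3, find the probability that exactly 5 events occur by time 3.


P(N(t)=k) = (lambda*t)^k * exp(-lambda*t) / k!
lambda*t = 9
= 9^5 * exp(-9) / 5!
= 59049 * 1.2341e-04 / 120
= 0.0607

0.0607
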